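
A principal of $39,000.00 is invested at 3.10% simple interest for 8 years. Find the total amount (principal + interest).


Total amount formula: A = P(1 + rt) = P + P·r·t
Interest: I = P × r × t = $39,000.00 × 0.031 × 8 = $9,672.00
A = P + I = $39,000.00 + $9,672.00 = $48,672.00

A = P + I = P(1 + rt) = $48,672.00


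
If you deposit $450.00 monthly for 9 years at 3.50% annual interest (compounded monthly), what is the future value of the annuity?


Future value of an ordinary annuity: FV = PMT × ((1 + r)^n − 1) / r
Monthly rate r = 0.035/12 ≈ 0.00291667, n = 108
FV = $450.00 × ((1 + 0.035/12)^108 − 1) / (0.035/12)
FV = $450.00 × 126.730702
FV = $57,028.82

FV = PMT × ((1+r)^n - 1)/r = $57,028.82


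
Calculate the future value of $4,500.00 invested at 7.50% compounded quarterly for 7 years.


Compound interest formula: A = P(1 + r/n)^(nt)
A = $4,500.00 × (1 + 0.075/4)^(4 × 7)
Growth factor: (1 + 0.075/4)^28 = 1.68226112
A = $4,500.00 × 1.68226112
A = $7,570.18

A = P(1 + r/n)^(nt) = $7,570.18


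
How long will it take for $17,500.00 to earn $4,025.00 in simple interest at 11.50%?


Rearrange the simple interest formula for t:
I = P × r × t  ⇒  t = I / (P × r)
t = $4,025.00 / ($17,500.00 × 0.115)
t = 2

t = I/(P×r) = 2 years


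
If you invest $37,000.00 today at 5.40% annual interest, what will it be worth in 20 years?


Future value formula: FV = PV × (1 + r)^t
FV = $37,000.00 × (1 + 0.054)^20
FV = $37,000.00 × 2.8629398
FV = $105,928.77

FV = PV × (1 + r)^t = $105,928.77


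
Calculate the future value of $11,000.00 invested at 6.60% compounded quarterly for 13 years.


Compound interest formula: A = P(1 + r/n)^(nt)
A = $11,000.00 × (1 + 0.066/4)^(4 × 13)
Growth factor: (1 + 0.066/4)^52 = 2.341984
A = $11,000.00 × 2.341984
A = $25,761.82

A = P(1 + r/n)^(nt) = $25,761.82


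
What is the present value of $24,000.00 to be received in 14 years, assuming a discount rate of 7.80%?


Present value formula: PV = FV / (1 + r)^t
PV = $24,000.00 / (1 + 0.078)^14
PV = $24,000.00 / 2.861954
PV = $8,385.88

PV = FV / (1 + r)^t = $8,385.88


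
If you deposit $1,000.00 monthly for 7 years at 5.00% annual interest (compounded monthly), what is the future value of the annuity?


Future value of an ordinary annuity: FV = PMT × ((1 + r)^n − 1) / r
Monthly rate r = 0.05/12 ≈ 0.00416667, n = 84
FV = $1,000.00 × ((1 + 0.05/12)^84 − 1) / (0.05/12)
FV = $1,000.00 × 100.328653
FV = $100,328.65

FV = PMT × ((1+r)^n - 1)/r = $100,328.65


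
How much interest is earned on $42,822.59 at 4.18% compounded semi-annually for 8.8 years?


Compound interest earned = final amount − principal.
A = P(1 + r/n)^(nt) = $42,822.59 × (1 + 0.0418/2)^(2 × 8.8) = $61,627.89
Interest = A − P = $61,627.89 − $42,822.59 = $18,805.30

Interest = A - P = $18,805.30


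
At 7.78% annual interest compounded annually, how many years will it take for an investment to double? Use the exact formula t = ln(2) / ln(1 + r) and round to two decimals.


Doubling condition: (1 + r)^t = 2
Take ln of both sides: t × ln(1 + r) = ln(2)
t = ln(2) / ln(1 + r)
t = 0.693147 / 0.074922
t = 9.25

t = ln(2) / ln(1 + r) = 9.25 years


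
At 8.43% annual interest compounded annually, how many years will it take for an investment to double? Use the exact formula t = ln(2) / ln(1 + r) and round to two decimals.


Doubling condition: (1 + r)^t = 2
Take ln of both sides: t × ln(1 + r) = ln(2)
t = ln(2) / ln(1 + r)
t = 0.693147 / 0.080935
t = 8.56

t = ln(2) / ln(1 + r) = 8.56 years


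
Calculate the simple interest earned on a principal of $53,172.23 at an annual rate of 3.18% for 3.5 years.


Simple interest formula: I = P × r × t
I = $53,172.23 × 0.0318 × 3.5
I = $5,918.07

I = P × r × t = $5,918.07


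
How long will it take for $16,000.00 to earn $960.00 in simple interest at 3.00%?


Rearrange the simple interest formula for t:
I = P × r × t  ⇒  t = I / (P × r)
t = $960.00 / ($16,000.00 × 0.03)
t = 2

t = I/(P×r) = 2 years


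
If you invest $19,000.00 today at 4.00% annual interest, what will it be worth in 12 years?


Future value formula: FV = PV × (1 + r)^t
FV = $19,000.00 × (1 + 0.04)^12
FV = $19,000.00 × 1.601032
FV = $30,419.61

FV = PV × (1 + r)^t = $30,419.61


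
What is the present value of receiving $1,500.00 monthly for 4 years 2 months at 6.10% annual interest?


Present value of an ordinary annuity: PV = PMT × (1 − (1 + r)^(−n)) / r
Monthly rate r = 0.061/12 ≈ 0.00508333, n = 50
PV = $1,500.00 × (1 − (1 + 0.061/12)^(−50)) / (0.061/12)
PV = $1,500.00 × 44.053373
PV = $66,080.06

PV = PMT × (1-(1+r)^(-n))/r = $66,080.06


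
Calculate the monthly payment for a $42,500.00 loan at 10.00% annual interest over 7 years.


Loan payment formula: PMT = PV × r / (1 − (1 + r)^(−n))
Monthly rate r = 0.1/12 ≈ 0.00833333, n = 84 months
Denominator: 1 − (1 + 0.1/12)^(−84) = 0.501972
PMT = $42,500.00 × (0.1/12) / 0.501972
PMT = $705.55 per month

PMT = PV × r / (1-(1+r)^(-n)) = $705.55/month


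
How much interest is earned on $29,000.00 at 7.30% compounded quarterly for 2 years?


Compound interest earned = final amount − principal.
A = P(1 + r/n)^(nt) = $29,000.00 × (1 + 0.073/4)^(4 × 2) = $33,514.55
Interest = A − P = $33,514.55 − $29,000.00 = $4,514.55

Interest = A - P = $4,514.55


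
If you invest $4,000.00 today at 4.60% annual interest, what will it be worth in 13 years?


Future value formula: FV = PV × (1 + r)^t
FV = $4,000.00 × (1 + 0.046)^13
FV = $4,000.00 × 1.794370
FV = $7,177.48

FV = PV × (1 + r)^t = $7,177.48


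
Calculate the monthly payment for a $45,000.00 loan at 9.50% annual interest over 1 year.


Loan payment formula: PMT = PV × r / (1 − (1 + r)^(−n))
Monthly rate r = 0.095/12 ≈ 0.00791667, n = 12 months
Denominator: 1 − (1 + 0.095/12)^(−12) = 0.0902868
PMT = $45,000.00 × (0.095/12) / 0.0902868
PMT = $3,945.76 per month

PMT = PV × r / (1-(1+r)^(-n)) = $3,945.76/month


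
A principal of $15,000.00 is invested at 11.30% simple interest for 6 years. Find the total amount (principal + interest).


Total amount formula: A = P(1 + rt) = P + P·r·t
Interest: I = P × r × t = $15,000.00 × 0.113 × 6 = $10,170.00
A = P + I = $15,000.00 + $10,170.00 = $25,170.00

A = P + I = P(1 + rt) = $25,170.00


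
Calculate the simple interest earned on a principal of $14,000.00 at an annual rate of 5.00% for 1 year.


Simple interest formula: I = P × r × t
I = $14,000.00 × 0.05 × 1
I = $700.00

I = P × r × t = $700.00


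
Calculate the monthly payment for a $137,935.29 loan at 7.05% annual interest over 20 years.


Loan payment formula: PMT = PV × r / (1 − (1 + r)^(−n))
Monthly rate r = 0.0705/12 = 0.005875, n = 240 months
Denominator: 1 − (1 + 0.0705/12)^(−240) = 0.7548474
PMT = $137,935.29 × (0.0705/12) / 0.7548474
PMT = $1,073.55 per month

PMT = PV × r / (1-(1+r)^(-n)) = $1,073.55/month


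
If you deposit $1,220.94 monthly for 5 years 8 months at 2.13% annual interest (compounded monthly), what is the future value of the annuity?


Future value of an ordinary annuity: FV = PMT × ((1 + r)^n − 1) / r
Monthly rate r = 0.0213/12 = 0.001775, n = 68
FV = $1,220.94 × ((1 + 0.0213/12)^68 − 1) / (0.0213/12)
FV = $1,220.94 × 72.206006
FV = $88,159.20

FV = PMT × ((1+r)^n - 1)/r = $88,159.20


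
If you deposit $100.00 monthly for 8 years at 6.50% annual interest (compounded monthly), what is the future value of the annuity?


Future value of an ordinary annuity: FV = PMT × ((1 + r)^n − 1) / r
Monthly rate r = 0.065/12 ≈ 0.00541667, n = 96
FV = $100.00 × ((1 + 0.065/12)^96 − 1) / (0.065/12)
FV = $100.00 × 125.477348
FV = $12,547.73

FV = PMT × ((1+r)^n - 1)/r = $12,547.73


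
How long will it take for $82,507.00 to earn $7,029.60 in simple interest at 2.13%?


Rearrange the simple interest formula for t:
I = P × r × t  ⇒  t = I / (P × r)
t = $7,029.60 / ($82,507.00 × 0.0213)
t = 4

t = I/(P×r) = 4 years


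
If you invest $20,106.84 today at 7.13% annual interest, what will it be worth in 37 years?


Future value formula: FV = PV × (1 + r)^t
FV = $20,106.84 × (1 + 0.0713)^37
FV = $20,106.84 × 12.785299
FV = $257,071.96

FV = PV × (1 + r)^t = $257,071.96


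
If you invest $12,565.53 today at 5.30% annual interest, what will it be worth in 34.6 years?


Future value formula: FV = PV × (1 + r)^t
FV = $12,565.53 × (1 + 0.053)^34.6
FV = $12,565.53 × 5.9706504
FV = $75,024.39

FV = PV × (1 + r)^t = $75,024.39


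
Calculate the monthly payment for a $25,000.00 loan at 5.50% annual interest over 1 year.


Loan payment formula: PMT = PV × r / (1 − (1 + r)^(−n))
Monthly rate r = 0.055/12 ≈ 0.00458333, n = 12 months
Denominator: 1 − (1 + 0.055/12)^(−12) = 0.053396
PMT = $25,000.00 × (0.055/12) / 0.053396
PMT = $2,145.92 per month

PMT = PV × r / (1-(1+r)^(-n)) = $2,145.92/month


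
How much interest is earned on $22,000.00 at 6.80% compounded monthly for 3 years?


Compound interest earned = final amount − principal.
A = P(1 + r/n)^(nt) = $22,000.00 × (1 + 0.068/12)^(12 × 3) = $26,963.03
Interest = A − P = $26,963.03 − $22,000.00 = $4,963.03

Interest = A - P = $4,963.03


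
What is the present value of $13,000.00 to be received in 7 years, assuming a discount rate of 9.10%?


Present value formula: PV = FV / (1 + r)^t
PV = $13,000.00 / (1 + 0.091)^7
PV = $13,000.00 / 1.839811
PV = $7,065.94

PV = FV / (1 + r)^t = $7,065.94


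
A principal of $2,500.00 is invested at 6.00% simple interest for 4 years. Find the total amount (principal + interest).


Total amount formula: A = P(1 + rt) = P + P·r·t
Interest: I = P × r × t = $2,500.00 × 0.06 × 4 = $600.00
A = P + I = $2,500.00 + $600.00 = $3,100.00

A = P + I = P(1 + rt) = $3,100.00


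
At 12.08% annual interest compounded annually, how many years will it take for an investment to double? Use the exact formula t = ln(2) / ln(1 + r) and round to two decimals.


Doubling condition: (1 + r)^t = 2
Take ln of both sides: t × ln(1 + r) = ln(2)
t = ln(2) / ln(1 + r)
t = 0.693147 / 0.114043
t = 6.08

t = ln(2) / ln(1 + r) = 6.08 years


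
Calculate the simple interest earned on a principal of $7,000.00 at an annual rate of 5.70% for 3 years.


Simple interest formula: I = P × r × t
I = $7,000.00 × 0.057 × 3
I = $1,197.00

I = P × r × t = $1,197.00


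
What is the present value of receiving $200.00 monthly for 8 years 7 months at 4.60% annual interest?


Present value of an ordinary annuity: PV = PMT × (1 − (1 + r)^(−n)) / r
Monthly rate r = 0.046/12 ≈ 0.00383333, n = 103
PV = $200.00 × (1 − (1 + 0.046/12)^(−103)) / (0.046/12)
PV = $200.00 × 84.964924
PV = $16,992.98

PV = PMT × (1-(1+r)^(-n))/r = $16,992.98


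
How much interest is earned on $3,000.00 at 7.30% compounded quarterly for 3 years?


Compound interest earned = final amount − principal.
A = P(1 + r/n)^(nt) = $3,000.00 × (1 + 0.073/4)^(4 × 3) = $3,727.13
Interest = A − P = $3,727.13 − $3,000.00 = $727.13

Interest = A - P = $727.13


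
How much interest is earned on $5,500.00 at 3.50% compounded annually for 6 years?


Compound interest earned = final amount − principal.
A = P(1 + r/n)^(nt) = $5,500.00 × (1 + 0.035/1)^(1 × 6) = $6,760.90
Interest = A − P = $6,760.90 − $5,500.00 = $1,260.90

Interest = A - P = $1,260.90


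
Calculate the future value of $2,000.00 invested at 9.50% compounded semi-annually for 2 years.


Compound interest formula: A = P(1 + r/n)^(nt)
A = $2,000.00 × (1 + 0.095/2)^(2 × 2)
Growth factor: (1 + 0.095/2)^4 = 1.203971
A = $2,000.00 × 1.203971
A = $2,407.94

A = P(1 + r/n)^(nt) = $2,407.94


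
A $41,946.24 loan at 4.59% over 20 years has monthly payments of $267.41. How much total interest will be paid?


Total paid over the life of the loan = PMT × n.
Total paid = $267.41 × 240 = $64,178.40
Total interest = total paid − principal = $64,178.40 − $41,946.24 = $22,232.16

Total interest = (PMT × n) - PV = $22,232.16


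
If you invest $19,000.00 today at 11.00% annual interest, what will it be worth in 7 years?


Future value formula: FV = PV × (1 + r)^t
FV = $19,000.00 × (1 + 0.11)^7
FV = $19,000.00 × 2.076160
FV = $39,447.04

FV = PV × (1 + r)^t = $39,447.04


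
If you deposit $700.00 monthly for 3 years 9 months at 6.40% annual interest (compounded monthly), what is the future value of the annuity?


Future value of an ordinary annuity: FV = PMT × ((1 + r)^n − 1) / r
Monthly rate r = 0.064/12 ≈ 0.00533333, n = 45
FV = $700.00 × ((1 + 0.064/12)^45 − 1) / (0.064/12)
FV = $700.00 × 50.707254
FV = $35,495.08

FV = PMT × ((1+r)^n - 1)/r = $35,495.08


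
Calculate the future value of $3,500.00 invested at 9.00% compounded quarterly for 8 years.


Compound interest formula: A = P(1 + r/n)^(nt)
A = $3,500.00 × (1 + 0.09/4)^(4 × 8)
Growth factor: (1 + 0.09/4)^32 = 2.038103
A = $3,500.00 × 2.038103
A = $7,133.36

A = P(1 + r/n)^(nt) = $7,133.36


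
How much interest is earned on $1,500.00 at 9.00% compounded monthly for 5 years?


Compound interest earned = final amount − principal.
A = P(1 + r/n)^(nt) = $1,500.00 × (1 + 0.09/12)^(12 × 5) = $2,348.52
Interest = A − P = $2,348.52 − $1,500.00 = $848.52

Interest = A - P = $848.52


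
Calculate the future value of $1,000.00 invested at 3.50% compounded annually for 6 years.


Compound interest formula: A = P(1 + r/n)^(nt)
A = $1,000.00 × (1 + 0.035/1)^(1 × 6)
Growth factor: (1 + 0.035/1)^6 = 1.2292553
A = $1,000.00 × 1.2292553
A = $1,229.26

A = P(1 + r/n)^(nt) = $1,229.26


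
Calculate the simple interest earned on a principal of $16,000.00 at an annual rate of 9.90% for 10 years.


Simple interest formula: I = P × r × t
I = $16,000.00 × 0.099 × 10
I = $15,840.00

I = P × r × t = $15,840.00


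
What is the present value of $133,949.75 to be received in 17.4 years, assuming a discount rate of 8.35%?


Present value formula: PV = FV / (1 + r)^t
PV = $133,949.75 / (1 + 0.0835)^17.4
PV = $133,949.75 / 4.036669
PV = $33,183.24

PV = FV / (1 + r)^t = $33,183.24


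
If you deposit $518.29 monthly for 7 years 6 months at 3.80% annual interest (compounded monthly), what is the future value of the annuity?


Future value of an ordinary annuity: FV = PMT × ((1 + r)^n − 1) / r
Monthly rate r = 0.038/12 ≈ 0.00316667, n = 90
FV = $518.29 × ((1 + 0.038/12)^90 − 1) / (0.038/12)
FV = $518.29 × 103.946328
FV = $53,874.34

FV = PMT × ((1+r)^n - 1)/r = $53,874.34


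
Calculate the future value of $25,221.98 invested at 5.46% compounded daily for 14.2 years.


Compound interest formula: A = P(1 + r/n)^(nt)
A = $25,221.98 × (1 + 0.0546/365)^(365 × 14.2)
Growth factor: (1 + 0.0546/365)^5183 = 2.171161
A = $25,221.98 × 2.171161
A = $54,760.98

A = P(1 + r/n)^(nt) = $54,760.98


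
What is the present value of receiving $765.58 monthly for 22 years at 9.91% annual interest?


Present value of an ordinary annuity: PV = PMT × (1 − (1 + r)^(−n)) / r
Monthly rate r = 0.0991/12 ≈ 0.00825833, n = 264
PV = $765.58 × (1 − (1 + 0.0991/12)^(−264)) / (0.0991/12)
PV = $765.58 × 107.281290
PV = $82,132.41

PV = PMT × (1-(1+r)^(-n))/r = $82,132.41


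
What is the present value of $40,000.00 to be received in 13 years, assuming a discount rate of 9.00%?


Present value formula: PV = FV / (1 + r)^t
PV = $40,000.00 / (1 + 0.09)^13
PV = $40,000.00 / 3.0658046
PV = $13,047.15

PV = FV / (1 + r)^t = $13,047.15


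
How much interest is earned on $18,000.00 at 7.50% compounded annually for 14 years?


Compound interest earned = final amount − principal.
A = P(1 + r/n)^(nt) = $18,000.00 × (1 + 0.075/1)^(1 × 14) = $49,543.99
Interest = A − P = $49,543.99 − $18,000.00 = $31,543.99

Interest = A - P = $31,543.99


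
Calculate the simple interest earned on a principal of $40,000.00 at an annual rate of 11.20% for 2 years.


Simple interest formula: I = P × r × t
I = $40,000.00 × 0.112 × 2
I = $8,960.00

I = P × r × t = $8,960.00


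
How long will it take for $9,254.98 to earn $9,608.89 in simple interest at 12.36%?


Rearrange the simple interest formula for t:
I = P × r × t  ⇒  t = I / (P × r)
t = $9,608.89 / ($9,254.98 × 0.1236)
t = 8.4

t = I/(P×r) = 8.4 years


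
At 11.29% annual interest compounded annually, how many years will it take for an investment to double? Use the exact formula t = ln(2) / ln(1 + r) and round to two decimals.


Doubling condition: (1 + r)^t = 2
Take ln of both sides: t × ln(1 + r) = ln(2)
t = ln(2) / ln(1 + r)
t = 0.693147 / 0.106969
t = 6.48

t = ln(2) / ln(1 + r) = 6.48 years


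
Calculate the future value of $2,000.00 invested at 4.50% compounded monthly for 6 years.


Compound interest formula: A = P(1 + r/n)^(nt)
A = $2,000.00 × (1 + 0.045/12)^(12 × 6)
Growth factor: (1 + 0.045/12)^72 = 1.309303
A = $2,000.00 × 1.309303
A = $2,618.61

A = P(1 + r/n)^(nt) = $2,618.61


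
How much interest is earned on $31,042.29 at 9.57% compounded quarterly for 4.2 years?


Compound interest earned = final amount − principal.
A = P(1 + r/n)^(nt) = $31,042.29 × (1 + 0.0957/4)^(4 × 4.2) = $46,180.50
Interest = A − P = $46,180.50 − $31,042.29 = $15,138.21

Interest = A - P = $15,138.21


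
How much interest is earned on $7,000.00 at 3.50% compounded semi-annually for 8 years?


Compound interest earned = final amount − principal.
A = P(1 + r/n)^(nt) = $7,000.00 × (1 + 0.035/2)^(2 × 8) = $9,239.51
Interest = A − P = $9,239.51 − $7,000.00 = $2,239.51

Interest = A - P = $2,239.51


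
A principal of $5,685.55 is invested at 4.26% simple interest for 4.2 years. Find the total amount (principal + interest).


Total amount formula: A = P(1 + rt) = P + P·r·t
Interest: I = P × r × t = $5,685.55 × 0.0426 × 4.2 = $1,017.26
A = P + I = $5,685.55 + $1,017.26 = $6,702.81

A = P + I = P(1 + rt) = $6,702.81


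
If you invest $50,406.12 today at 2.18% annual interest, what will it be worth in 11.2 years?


Future value formula: FV = PV × (1 + r)^t
FV = $50,406.12 × (1 + 0.0218)^11.2
FV = $50,406.12 × 1.2732042
FV = $64,177.28

FV = PV × (1 + r)^t = $64,177.28


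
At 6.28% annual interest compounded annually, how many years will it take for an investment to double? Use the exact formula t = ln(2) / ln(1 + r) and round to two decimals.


Doubling condition: (1 + r)^t = 2
Take ln of both sides: t × ln(1 + r) = ln(2)
t = ln(2) / ln(1 + r)
t = 0.693147 / 0.060907
t = 11.38

t = ln(2) / ln(1 + r) = 11.38 years


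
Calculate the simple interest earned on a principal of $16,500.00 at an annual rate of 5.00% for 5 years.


Simple interest formula: I = P × r × t
I = $16,500.00 × 0.05 × 5
I = $4,125.00

I = P × r × t = $4,125.00


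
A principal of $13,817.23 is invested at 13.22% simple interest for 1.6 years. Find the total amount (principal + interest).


Total amount formula: A = P(1 + rt) = P + P·r·t
Interest: I = P × r × t = $13,817.23 × 0.1322 × 1.6 = $2,922.62
A = P + I = $13,817.23 + $2,922.62 = $16,739.85

A = P + I = P(1 + rt) = $16,739.85


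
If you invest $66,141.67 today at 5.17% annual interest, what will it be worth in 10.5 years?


Future value formula: FV = PV × (1 + r)^t
FV = $66,141.67 × (1 + 0.0517)^10.5
FV = $66,141.67 × 1.6977146
FV = $112,289.68

FV = PV × (1 + r)^t = $112,289.68


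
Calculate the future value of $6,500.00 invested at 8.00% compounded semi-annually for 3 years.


Compound interest formula: A = P(1 + r/n)^(nt)
A = $6,500.00 × (1 + 0.08/2)^(2 × 3)
Growth factor: (1 + 0.08/2)^6 = 1.265319
A = $6,500.00 × 1.265319
A = $8,224.57

A = P(1 + r/n)^(nt) = $8,224.57


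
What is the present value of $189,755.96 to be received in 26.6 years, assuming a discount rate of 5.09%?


Present value formula: PV = FV / (1 + r)^t
PV = $189,755.96 / (1 + 0.0509)^26.6
PV = $189,755.96 / 3.74570032
PV = $50,659.67

PV = FV / (1 + r)^t = $50,659.67


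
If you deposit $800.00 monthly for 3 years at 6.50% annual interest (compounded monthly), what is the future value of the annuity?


Future value of an ordinary annuity: FV = PMT × ((1 + r)^n − 1) / r
Monthly rate r = 0.065/12 ≈ 0.00541667, n = 36
FV = $800.00 × ((1 + 0.065/12)^36 − 1) / (0.065/12)
FV = $800.00 × 39.631685
FV = $31,705.35

FV = PMT × ((1+r)^n - 1)/r = $31,705.35


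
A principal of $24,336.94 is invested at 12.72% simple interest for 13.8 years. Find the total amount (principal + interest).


Total amount formula: A = P(1 + rt) = P + P·r·t
Interest: I = P × r × t = $24,336.94 × 0.1272 × 13.8 = $42,720.09
A = P + I = $24,336.94 + $42,720.09 = $67,057.03

A = P + I = P(1 + rt) = $67,057.03


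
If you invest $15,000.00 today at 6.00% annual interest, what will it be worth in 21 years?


Future value formula: FV = PV × (1 + r)^t
FV = $15,000.00 × (1 + 0.06)^21
FV = $15,000.00 × 3.3995636
FV = $50,993.45

FV = PV × (1 + r)^t = $50,993.45


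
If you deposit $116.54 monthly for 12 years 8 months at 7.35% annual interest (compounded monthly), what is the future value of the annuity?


Future value of an ordinary annuity: FV = PMT × ((1 + r)^n − 1) / r
Monthly rate r = 0.0735/12 = 0.006125, n = 152
FV = $116.54 × ((1 + 0.0735/12)^152 − 1) / (0.0735/12)
FV = $116.54 × 249.771589
FV = $29,108.38

FV = PMT × ((1+r)^n - 1)/r = $29,108.38


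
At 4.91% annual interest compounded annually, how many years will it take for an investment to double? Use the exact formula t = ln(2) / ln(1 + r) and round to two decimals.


Doubling condition: (1 + r)^t = 2
Take ln of both sides: t × ln(1 + r) = ln(2)
t = ln(2) / ln(1 + r)
t = 0.693147 / 0.047933
t = 14.46

t = ln(2) / ln(1 + r) = 14.46 years


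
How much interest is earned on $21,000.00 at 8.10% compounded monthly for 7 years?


Compound interest earned = final amount − principal.
A = P(1 + r/n)^(nt) = $21,000.00 × (1 + 0.081/12)^(12 × 7) = $36,951.91
Interest = A − P = $36,951.91 − $21,000.00 = $15,951.91

Interest = A - P = $15,951.91


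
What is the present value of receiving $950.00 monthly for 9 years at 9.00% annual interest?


Present value of an ordinary annuity: PV = PMT × (1 − (1 + r)^(−n)) / r
Monthly rate r = 0.09/12 = 0.0075, n = 108
PV = $950.00 × (1 − (1 + 0.09/12)^(−108)) / (0.09/12)
PV = $950.00 × 73.839382
PV = $70,147.41

PV = PMT × (1-(1+r)^(-n))/r = $70,147.41


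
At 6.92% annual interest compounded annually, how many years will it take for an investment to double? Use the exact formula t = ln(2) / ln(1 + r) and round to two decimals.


Doubling condition: (1 + r)^t = 2
Take ln of both sides: t × ln(1 + r) = ln(2)
t = ln(2) / ln(1 + r)
t = 0.693147 / 0.066911
t = 10.36

t = ln(2) / ln(1 + r) = 10.36 years


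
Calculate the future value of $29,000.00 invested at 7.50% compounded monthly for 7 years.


Compound interest formula: A = P(1 + r/n)^(nt)
A = $29,000.00 × (1 + 0.075/12)^(12 × 7)
Growth factor: (1 + 0.075/12)^84 = 1.6876992
A = $29,000.00 × 1.6876992
A = $48,943.28

A = P(1 + r/n)^(nt) = $48,943.28


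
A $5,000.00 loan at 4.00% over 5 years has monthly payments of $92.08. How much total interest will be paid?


Total paid over the life of the loan = PMT × n.
Total paid = $92.08 × 60 = $5,524.80
Total interest = total paid − principal = $5,524.80 − $5,000.00 = $524.80

Total interest = (PMT × n) - PV = $524.80


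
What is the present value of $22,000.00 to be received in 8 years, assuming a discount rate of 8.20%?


Present value formula: PV = FV / (1 + r)^t
PV = $22,000.00 / (1 + 0.082)^8
PV = $22,000.00 / 1.8785298
PV = $11,711.29

PV = FV / (1 + r)^t = $11,711.29


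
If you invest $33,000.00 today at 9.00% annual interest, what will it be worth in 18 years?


Future value formula: FV = PV × (1 + r)^t
FV = $33,000.00 × (1 + 0.09)^18
FV = $33,000.00 × 4.7171204
FV = $155,664.97

FV = PV × (1 + r)^t = $155,664.97


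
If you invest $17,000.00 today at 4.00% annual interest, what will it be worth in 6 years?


Future value formula: FV = PV × (1 + r)^t
FV = $17,000.00 × (1 + 0.04)^6
FV = $17,000.00 × 1.265319
FV = $21,510.42

FV = PV × (1 + r)^t = $21,510.42


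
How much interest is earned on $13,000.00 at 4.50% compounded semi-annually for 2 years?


Compound interest earned = final amount − principal.
A = P(1 + r/n)^(nt) = $13,000.00 × (1 + 0.045/2)^(2 × 2) = $14,210.08
Interest = A − P = $14,210.08 − $13,000.00 = $1,210.08

Interest = A - P = $1,210.08


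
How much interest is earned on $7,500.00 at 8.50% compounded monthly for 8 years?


Compound interest earned = final amount − principal.
A = P(1 + r/n)^(nt) = $7,500.00 × (1 + 0.085/12)^(12 × 8) = $14,768.64
Interest = A − P = $14,768.64 − $7,500.00 = $7,268.64

Interest = A - P = $7,268.64


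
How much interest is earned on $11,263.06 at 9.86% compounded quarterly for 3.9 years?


Compound interest earned = final amount − principal.
A = P(1 + r/n)^(nt) = $11,263.06 × (1 + 0.0986/4)^(4 × 3.9) = $16,467.77
Interest = A − P = $16,467.77 − $11,263.06 = $5,204.71

Interest = A - P = $5,204.71


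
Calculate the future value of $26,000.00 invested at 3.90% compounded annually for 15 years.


Compound interest formula: A = P(1 + r/n)^(nt)
A = $26,000.00 × (1 + 0.039/1)^(1 × 15)
Growth factor: (1 + 0.039/1)^15 = 1.77514247
A = $26,000.00 × 1.77514247
A = $46,153.70

A = P(1 + r/n)^(nt) = $46,153.70


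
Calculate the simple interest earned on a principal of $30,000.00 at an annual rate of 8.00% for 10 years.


Simple interest formula: I = P × r × t
I = $30,000.00 × 0.08 × 10
I = $24,000.00

I = P × r × t = $24,000.00


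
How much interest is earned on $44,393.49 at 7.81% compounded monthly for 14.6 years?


Compound interest earned = final amount − principal.
A = P(1 + r/n)^(nt) = $44,393.49 × (1 + 0.0781/12)^(12 × 14.6) = $138,332.23
Interest = A − P = $138,332.23 − $44,393.49 = $93,938.74

Interest = A - P = $93,938.74


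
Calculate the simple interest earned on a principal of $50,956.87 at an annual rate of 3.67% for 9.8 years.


Simple interest formula: I = P × r × t
I = $50,956.87 × 0.0367 × 9.8
I = $18,327.15

I = P × r × t = $18,327.15


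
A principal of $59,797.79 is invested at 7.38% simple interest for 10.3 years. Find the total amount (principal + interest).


Total amount formula: A = P(1 + rt) = P + P·r·t
Interest: I = P × r × t = $59,797.79 × 0.0738 × 10.3 = $45,454.69
A = P + I = $59,797.79 + $45,454.69 = $105,252.48

A = P + I = P(1 + rt) = $105,252.48


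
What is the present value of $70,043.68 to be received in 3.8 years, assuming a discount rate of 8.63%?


Present value formula: PV = FV / (1 + r)^t
PV = $70,043.68 / (1 + 0.0863)^3.8
PV = $70,043.68 / 1.3696486
PV = $51,139.89

PV = FV / (1 + r)^t = $51,139.89


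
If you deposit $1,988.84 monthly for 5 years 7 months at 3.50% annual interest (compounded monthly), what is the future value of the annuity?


Future value of an ordinary annuity: FV = PMT × ((1 + r)^n − 1) / r
Monthly rate r = 0.035/12 ≈ 0.00291667, n = 67
FV = $1,988.84 × ((1 + 0.035/12)^67 − 1) / (0.035/12)
FV = $1,988.84 × 73.876014
FV = $146,927.57

FV = PMT × ((1+r)^n - 1)/r = $146,927.57


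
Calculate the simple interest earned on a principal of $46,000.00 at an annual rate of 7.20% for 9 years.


Simple interest formula: I = P × r × t
I = $46,000.00 × 0.072 × 9
I = $29,808.00

I = P × r × t = $29,808.00


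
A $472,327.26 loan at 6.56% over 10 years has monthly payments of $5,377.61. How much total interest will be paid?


Total paid over the life of the loan = PMT × n.
Total paid = $5,377.61 × 120 = $645,313.20
Total interest = total paid − principal = $645,313.20 − $472,327.26 = $172,985.94

Total interest = (PMT × n) - PV = $172,985.94


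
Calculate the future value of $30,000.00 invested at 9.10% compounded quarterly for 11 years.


Compound interest formula: A = P(1 + r/n)^(nt)
A = $30,000.00 × (1 + 0.091/4)^(4 × 11)
Growth factor: (1 + 0.091/4)^44 = 2.6906517
A = $30,000.00 × 2.6906517
A = $80,719.55

A = P(1 + r/n)^(nt) = $80,719.55


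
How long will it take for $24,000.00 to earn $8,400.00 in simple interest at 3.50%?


Rearrange the simple interest formula for t:
I = P × r × t  ⇒  t = I / (P × r)
t = $8,400.00 / ($24,000.00 × 0.035)
t = 10

t = I/(P×r) = 10 years


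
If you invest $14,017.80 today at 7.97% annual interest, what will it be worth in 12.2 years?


Future value formula: FV = PV × (1 + r)^t
FV = $14,017.80 × (1 + 0.0797)^12.2
FV = $14,017.80 × 2.5485775
FV = $35,725.45

FV = PV × (1 + r)^t = $35,725.45


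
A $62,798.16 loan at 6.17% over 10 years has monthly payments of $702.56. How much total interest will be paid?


Total paid over the life of the loan = PMT × n.
Total paid = $702.56 × 120 = $84,307.20
Total interest = total paid − principal = $84,307.20 − $62,798.16 = $21,509.04

Total interest = (PMT × n) - PV = $21,509.04


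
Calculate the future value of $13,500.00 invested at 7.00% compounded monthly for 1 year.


Compound interest formula: A = P(1 + r/n)^(nt)
A = $13,500.00 × (1 + 0.07/12)^(12 × 1)
Growth factor: (1 + 0.07/12)^12 = 1.0722901
A = $13,500.00 × 1.0722901
A = $14,475.92

A = P(1 + r/n)^(nt) = $14,475.92


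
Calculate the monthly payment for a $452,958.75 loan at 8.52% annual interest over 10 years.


Loan payment formula: PMT = PV × r / (1 − (1 + r)^(−n))
Monthly rate r = 0.0852/12 = 0.0071, n = 120 months
Denominator: 1 − (1 + 0.0852/12)^(−120) = 0.572153
PMT = $452,958.75 × (0.0852/12) / 0.572153
PMT = $5,620.89 per month

PMT = PV × r / (1-(1+r)^(-n)) = $5,620.89/month


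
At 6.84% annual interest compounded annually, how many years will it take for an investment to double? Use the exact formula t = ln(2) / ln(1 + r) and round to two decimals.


Doubling condition: (1 + r)^t = 2
Take ln of both sides: t × ln(1 + r) = ln(2)
t = ln(2) / ln(1 + r)
t = 0.693147 / 0.066162
t = 10.48

t = ln(2) / ln(1 + r) = 10.48 years


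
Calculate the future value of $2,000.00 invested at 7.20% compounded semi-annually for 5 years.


Compound interest formula: A = P(1 + r/n)^(nt)
A = $2,000.00 × (1 + 0.072/2)^(2 × 5)
Growth factor: (1 + 0.072/2)^10 = 1.424287
A = $2,000.00 × 1.424287
A = $2,848.57

A = P(1 + r/n)^(nt) = $2,848.57


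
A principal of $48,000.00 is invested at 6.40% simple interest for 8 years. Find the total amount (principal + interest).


Total amount formula: A = P(1 + rt) = P + P·r·t
Interest: I = P × r × t = $48,000.00 × 0.064 × 8 = $24,576.00
A = P + I = $48,000.00 + $24,576.00 = $72,576.00

A = P + I = P(1 + rt) = $72,576.00


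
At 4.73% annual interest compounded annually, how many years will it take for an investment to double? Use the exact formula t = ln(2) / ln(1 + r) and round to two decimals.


Doubling condition: (1 + r)^t = 2
Take ln of both sides: t × ln(1 + r) = ln(2)
t = ln(2) / ln(1 + r)
t = 0.693147 / 0.046215
t = 15.00

t = ln(2) / ln(1 + r) = 15.00 years


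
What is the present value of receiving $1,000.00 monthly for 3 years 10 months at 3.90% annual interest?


Present value of an ordinary annuity: PV = PMT × (1 − (1 + r)^(−n)) / r
Monthly rate r = 0.039/12 = 0.00325, n = 46
PV = $1,000.00 × (1 − (1 + 0.039/12)^(−46)) / (0.039/12)
PV = $1,000.00 × 42.662396
PV = $42,662.40

PV = PMT × (1-(1+r)^(-n))/r = $42,662.40


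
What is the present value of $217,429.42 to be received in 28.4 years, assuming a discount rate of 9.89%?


Present value formula: PV = FV / (1 + r)^t
PV = $217,429.42 / (1 + 0.0989)^28.4
PV = $217,429.42 / 14.561701
PV = $14,931.59

PV = FV / (1 + r)^t = $14,931.59


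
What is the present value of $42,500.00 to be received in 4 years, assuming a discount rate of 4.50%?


Present value formula: PV = FV / (1 + r)^t
PV = $42,500.00 / (1 + 0.045)^4
PV = $42,500.00 / 1.1925186
PV = $35,638.86

PV = FV / (1 + r)^t = $35,638.86


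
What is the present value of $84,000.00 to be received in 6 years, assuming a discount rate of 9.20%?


Present value formula: PV = FV / (1 + r)^t
PV = $84,000.00 / (1 + 0.092)^6
PV = $84,000.00 / 1.6956485
PV = $49,538.57

PV = FV / (1 + r)^t = $49,538.57


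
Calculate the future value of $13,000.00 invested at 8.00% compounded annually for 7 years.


Compound interest formula: A = P(1 + r/n)^(nt)
A = $13,000.00 × (1 + 0.08/1)^(1 × 7)
Growth factor: (1 + 0.08/1)^7 = 1.7138243
A = $13,000.00 × 1.7138243
A = $22,279.72

A = P(1 + r/n)^(nt) = $22,279.72


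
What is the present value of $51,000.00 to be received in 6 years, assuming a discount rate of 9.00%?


Present value formula: PV = FV / (1 + r)^t
PV = $51,000.00 / (1 + 0.09)^6
PV = $51,000.00 / 1.6771001
PV = $30,409.63

PV = FV / (1 + r)^t = $30,409.63


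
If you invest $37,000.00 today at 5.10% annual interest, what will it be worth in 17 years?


Future value formula: FV = PV × (1 + r)^t
FV = $37,000.00 × (1 + 0.051)^17
FV = $37,000.00 × 2.3294113
FV = $86,188.22

FV = PV × (1 + r)^t = $86,188.22


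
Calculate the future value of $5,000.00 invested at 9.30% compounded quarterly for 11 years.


Compound interest formula: A = P(1 + r/n)^(nt)
A = $5,000.00 × (1 + 0.093/4)^(4 × 11)
Growth factor: (1 + 0.093/4)^44 = 2.749142
A = $5,000.00 × 2.749142
A = $13,745.71

A = P(1 + r/n)^(nt) = $13,745.71


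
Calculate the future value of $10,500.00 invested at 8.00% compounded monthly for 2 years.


Compound interest formula: A = P(1 + r/n)^(nt)
A = $10,500.00 × (1 + 0.08/12)^(12 × 2)
Growth factor: (1 + 0.08/12)^24 = 1.172888
A = $10,500.00 × 1.172888
A = $12,315.32

A = P(1 + r/n)^(nt) = $12,315.32


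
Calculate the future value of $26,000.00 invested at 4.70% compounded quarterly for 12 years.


Compound interest formula: A = P(1 + r/n)^(nt)
A = $26,000.00 × (1 + 0.047/4)^(4 × 12)
Growth factor: (1 + 0.047/4)^48 = 1.751920
A = $26,000.00 × 1.751920
A = $45,549.92

A = P(1 + r/n)^(nt) = $45,549.92


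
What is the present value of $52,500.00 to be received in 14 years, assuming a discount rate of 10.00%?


Present value formula: PV = FV / (1 + r)^t
PV = $52,500.00 / (1 + 0.1)^14
PV = $52,500.00 / 3.797498
PV = $13,824.89

PV = FV / (1 + r)^t = $13,824.89


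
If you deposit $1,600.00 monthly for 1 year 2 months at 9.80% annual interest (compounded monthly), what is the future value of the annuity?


Future value of an ordinary annuity: FV = PMT × ((1 + r)^n − 1) / r
Monthly rate r = 0.098/12 ≈ 0.00816667, n = 14
FV = $1,600.00 × ((1 + 0.098/12)^14 − 1) / (0.098/12)
FV = $1,600.00 × 14.767998
FV = $23,628.80

FV = PMT × ((1+r)^n - 1)/r = $23,628.80


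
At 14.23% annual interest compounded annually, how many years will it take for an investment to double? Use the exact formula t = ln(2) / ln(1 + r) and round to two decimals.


Doubling condition: (1 + r)^t = 2
Take ln of both sides: t × ln(1 + r) = ln(2)
t = ln(2) / ln(1 + r)
t = 0.693147 / 0.133044
t = 5.21

t = ln(2) / ln(1 + r) = 5.21 years


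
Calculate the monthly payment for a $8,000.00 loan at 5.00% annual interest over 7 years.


Loan payment formula: PMT = PV × r / (1 − (1 + r)^(−n))
Monthly rate r = 0.05/12 ≈ 0.00416667, n = 84 months
Denominator: 1 − (1 + 0.05/12)^(−84) = 0.294799
PMT = $8,000.00 × (0.05/12) / 0.294799
PMT = $113.07 per month

PMT = PV × r / (1-(1+r)^(-n)) = $113.07/month


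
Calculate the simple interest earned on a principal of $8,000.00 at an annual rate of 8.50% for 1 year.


Simple interest formula: I = P × r × t
I = $8,000.00 × 0.085 × 1
I = $680.00

I = P × r × t = $680.00


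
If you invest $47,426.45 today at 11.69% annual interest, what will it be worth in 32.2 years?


Future value formula: FV = PV × (1 + r)^t
FV = $47,426.45 × (1 + 0.1169)^32.2
FV = $47,426.45 × 35.160915
FV = $1,667,557.38

FV = PV × (1 + r)^t = $1,667,557.38


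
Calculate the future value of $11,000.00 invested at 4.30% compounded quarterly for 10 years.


Compound interest formula: A = P(1 + r/n)^(nt)
A = $11,000.00 × (1 + 0.043/4)^(4 × 10)
Growth factor: (1 + 0.043/4)^40 = 1.533734
A = $11,000.00 × 1.533734
A = $16,871.07

A = P(1 + r/n)^(nt) = $16,871.07


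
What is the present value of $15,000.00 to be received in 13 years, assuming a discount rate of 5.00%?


Present value formula: PV = FV / (1 + r)^t
PV = $15,000.00 / (1 + 0.05)^13
PV = $15,000.00 / 1.885649
PV = $7,954.82

PV = FV / (1 + r)^t = $7,954.82


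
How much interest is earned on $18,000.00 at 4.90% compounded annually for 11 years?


Compound interest earned = final amount − principal.
A = P(1 + r/n)^(nt) = $18,000.00 × (1 + 0.049/1)^(1 × 11) = $30,465.12
Interest = A − P = $30,465.12 − $18,000.00 = $12,465.12

Interest = A - P = $12,465.12


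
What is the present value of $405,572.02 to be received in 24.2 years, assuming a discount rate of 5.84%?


Present value formula: PV = FV / (1 + r)^t
PV = $405,572.02 / (1 + 0.0584)^24.2
PV = $405,572.02 / 3.9493526
PV = $102,693.29

PV = FV / (1 + r)^t = $102,693.29


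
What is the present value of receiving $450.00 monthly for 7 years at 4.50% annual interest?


Present value of an ordinary annuity: PV = PMT × (1 − (1 + r)^(−n)) / r
Monthly rate r = 0.045/12 = 0.00375, n = 84
PV = $450.00 × (1 − (1 + 0.045/12)^(−84)) / (0.045/12)
PV = $450.00 × 71.9416112
PV = $32,373.73

PV = PMT × (1-(1+r)^(-n))/r = $32,373.73


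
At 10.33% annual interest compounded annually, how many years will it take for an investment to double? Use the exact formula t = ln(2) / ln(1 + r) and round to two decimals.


Doubling condition: (1 + r)^t = 2
Take ln of both sides: t × ln(1 + r) = ln(2)
t = ln(2) / ln(1 + r)
t = 0.693147 / 0.098306
t = 7.05

t = ln(2) / ln(1 + r) = 7.05 years


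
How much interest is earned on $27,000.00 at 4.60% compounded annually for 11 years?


Compound interest earned = final amount − principal.
A = P(1 + r/n)^(nt) = $27,000.00 × (1 + 0.046/1)^(1 × 11) = $44,280.48
Interest = A − P = $44,280.48 − $27,000.00 = $17,280.48

Interest = A - P = $17,280.48


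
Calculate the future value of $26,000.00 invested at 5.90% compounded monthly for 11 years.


Compound interest formula: A = P(1 + r/n)^(nt)
A = $26,000.00 × (1 + 0.059/12)^(12 × 11)
Growth factor: (1 + 0.059/12)^132 = 1.9105855
A = $26,000.00 × 1.9105855
A = $49,675.22

A = P(1 + r/n)^(nt) = $49,675.22


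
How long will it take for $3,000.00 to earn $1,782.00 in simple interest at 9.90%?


Rearrange the simple interest formula for t:
I = P × r × t  ⇒  t = I / (P × r)
t = $1,782.00 / ($3,000.00 × 0.099)
t = 6

t = I/(P×r) = 6 years


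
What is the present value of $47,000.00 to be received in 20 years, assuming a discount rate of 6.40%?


Present value formula: PV = FV / (1 + r)^t
PV = $47,000.00 / (1 + 0.064)^20
PV = $47,000.00 / 3.4580603
PV = $13,591.43

PV = FV / (1 + r)^t = $13,591.43


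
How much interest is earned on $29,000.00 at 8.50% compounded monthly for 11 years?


Compound interest earned = final amount − principal.
A = P(1 + r/n)^(nt) = $29,000.00 × (1 + 0.085/12)^(12 × 11) = $73,626.13
Interest = A − P = $73,626.13 − $29,000.00 = $44,626.13

Interest = A - P = $44,626.13


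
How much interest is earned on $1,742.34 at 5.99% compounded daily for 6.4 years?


Compound interest earned = final amount − principal.
A = P(1 + r/n)^(nt) = $1,742.34 × (1 + 0.0599/365)^(365 × 6.4) = $2,556.29
Interest = A − P = $2,556.29 − $1,742.34 = $813.95

Interest = A - P = $813.95


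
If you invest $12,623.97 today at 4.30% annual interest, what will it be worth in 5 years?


Future value formula: FV = PV × (1 + r)^t
FV = $12,623.97 × (1 + 0.043)^5
FV = $12,623.97 × 1.2343023
FV = $15,581.80

FV = PV × (1 + r)^t = $15,581.80
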